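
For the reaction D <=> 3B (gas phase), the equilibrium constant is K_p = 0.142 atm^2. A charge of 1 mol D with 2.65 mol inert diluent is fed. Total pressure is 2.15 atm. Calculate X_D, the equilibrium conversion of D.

X = 0.245

Take 1 mol D as basis and let X be its fractional conversion, so ξ = X.
Moles: n_D = 1 − X; n_B = 3X; n_I = 2.65 (inert).
n_T = Σnᵢ = 3.65 + 2X.
Mole fractions y_i = n_i/n_T; K_p = p_B^3 / (p_D) with p_i = y_i·P.
Substituting and setting equal to 0.142 atm^2 gives a polynomial in X; the root in (0,1) is X = 0.245.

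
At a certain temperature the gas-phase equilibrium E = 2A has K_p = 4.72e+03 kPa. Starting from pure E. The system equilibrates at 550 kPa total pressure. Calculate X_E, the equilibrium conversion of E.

X = 0.826

Take 1 mol E as basis and let X be its fractional conversion, so ξ = X.
Species balance: n_E = 1 − X; n_A = 2X.
n_T = Σnᵢ = 1 + X.
y_i = n_i/n_T, p_i = y_i·P. K_p = p_A^2 / (p_E).
This yields a degree-2 equation in X; solving on (0,1), X = 0.826.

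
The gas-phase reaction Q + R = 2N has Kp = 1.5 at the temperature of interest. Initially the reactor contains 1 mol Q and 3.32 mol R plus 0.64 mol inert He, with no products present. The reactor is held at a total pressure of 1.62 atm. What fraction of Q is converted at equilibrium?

X = 0.620

Basis: 1 mol Q initially; let X = conversion of Q. Extent ξ = X.
Species balance: n_Q = 1 − X; n_R = 3.32 − X; n_N = 2X; n_I = 0.64 (inert).
n_T stays at 4.96 (no change in mole number).
Mole fractions y_i = n_i/n_T; Kp = p_N^2 / (p_Q p_R) with p_i = y_i·P.
Equating to 1.5 and solving on 0 < X < 1: X = 0.620.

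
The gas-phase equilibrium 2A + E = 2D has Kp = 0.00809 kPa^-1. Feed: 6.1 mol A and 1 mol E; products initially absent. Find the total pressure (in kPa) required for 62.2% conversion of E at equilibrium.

Basis: 1 mol E initially; let X = conversion of E. Extent ξ = X.
Moles: n_A = 6.1 − 2X; n_E = 1 − X; n_D = 2X.
Total moles n_T = 7.1 − X.
Kp = p_D^2 / (p_A^2 p_E) with p_i = (n_i/n_T)·P.
At X = 0.622: the mole-fraction product g(X) = Π y_i^ν_i = 1.125. Since Kp = g(X)·P^{-1}, P = (g/Kp)^(1/1) = (1.125/0.00809)^(1/1) = 139 kPa.

P = 139 kPa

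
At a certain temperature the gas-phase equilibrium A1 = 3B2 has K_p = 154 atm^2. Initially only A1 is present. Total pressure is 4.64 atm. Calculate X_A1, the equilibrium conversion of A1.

X = 0.747

Let X = conversion of A1 (basis 1 mol A1); extent of reaction ξ = X.
At extent ξ: n_A1 = 1 − X; n_B2 = 3X.
Summing: n_T = 1 + 2X.
Mole fractions y_i = n_i/n_T; K_p = p_B2^3 / (p_A1) with p_i = y_i·P.
This yields a degree-3 equation in X; solving on (0,1), X = 0.747.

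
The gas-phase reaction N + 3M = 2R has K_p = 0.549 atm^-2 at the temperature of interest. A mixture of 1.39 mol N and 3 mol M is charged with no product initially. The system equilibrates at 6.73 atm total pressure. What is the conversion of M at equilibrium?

Let X = conversion of M (basis 3 mol M); extent of reaction ξ = X.
Moles: n_N = 1.39 − X; n_M = 3 − 3X; n_R = 2X.
Summing: n_T = 4.39 − 2X.
Mole fractions y_i = n_i/n_T; K_p = p_R^2 / (p_N p_M^3) with p_i = y_i·P.
Substituting and setting equal to 0.549 atm^-2 gives a polynomial in X; the root in (0,1) is X = 0.673.

X = 0.673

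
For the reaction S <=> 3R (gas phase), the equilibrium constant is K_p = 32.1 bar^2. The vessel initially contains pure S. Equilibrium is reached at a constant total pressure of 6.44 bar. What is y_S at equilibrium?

y_S = 0.352

Take 1 mol S as basis and let X be its fractional conversion, so ξ = X.
At extent ξ: n_S = 1 − X; n_R = 3X.
Total moles n_T = 1 + 2X.
Mole fractions y_i = n_i/n_T; K_p = p_R^3 / (p_S) with p_i = y_i·P.
Substituting and setting equal to 32.1 bar^2 gives a polynomial in X; the root in (0,1) is X = 0.380.
Then n_S = 0.62, n_T = 1.76, so y_S = 0.352.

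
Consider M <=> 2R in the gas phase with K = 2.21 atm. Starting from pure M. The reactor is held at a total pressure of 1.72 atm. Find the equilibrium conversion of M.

Let X = conversion of M (basis 1 mol M); extent of reaction ξ = X.
At extent ξ: n_M = 1 − X; n_R = 2X.
Total moles n_T = 1 + X.
With p_i = (n_i/n_T)P, K = p_R^2 / (p_M).
Setting this equal to 2.21 atm and taking the physical root (0 < X < 1) gives X = 0.493.

X = 0.493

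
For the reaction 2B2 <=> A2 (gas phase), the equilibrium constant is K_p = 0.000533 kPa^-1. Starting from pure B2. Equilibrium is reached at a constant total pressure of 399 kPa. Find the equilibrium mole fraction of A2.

Take 1 mol B2 as basis and let X be its fractional conversion, so ξ = 0.5X.
Moles: n_B2 = 1 − X; n_A2 = 0.5X.
Summing: n_T = 1 − 0.5X.
y_i = n_i/n_T, p_i = y_i·P. K_p = p_A2 / (p_B2^2).
This yields a degree-2 equation in X; solving on (0,1), X = 0.265.
Then n_A2 = 0.132, n_T = 0.868, so y_A2 = 0.153.

y_A2 = 0.153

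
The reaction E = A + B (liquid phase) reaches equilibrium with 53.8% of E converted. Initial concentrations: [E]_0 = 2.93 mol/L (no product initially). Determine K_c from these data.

K_c = 1.84 mol/L

Let X = conversion of E.
Concentrations: [E] = 2.93 − 2.93X; [A] = 2.93X; [B] = 2.93X.
At X = 0.538: [E] = 1.35, [A] = 1.58, [B] = 1.58.
K_c = [A] [B] / ([E]) = 1.84 mol/L.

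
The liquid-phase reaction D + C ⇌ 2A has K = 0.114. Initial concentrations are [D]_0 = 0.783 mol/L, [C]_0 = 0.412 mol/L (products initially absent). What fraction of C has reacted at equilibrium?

Let X = conversion of C; extent ξ = 0.412·X mol/L.
Concentrations: [D] = 0.783 − 0.412X; [C] = 0.412 − 0.412X; [A] = 0.824X.
K = [A]^2 / ([D] [C]).
Solving K = 0.114 for X ∈ (0,1): X = 0.197.

X = 0.197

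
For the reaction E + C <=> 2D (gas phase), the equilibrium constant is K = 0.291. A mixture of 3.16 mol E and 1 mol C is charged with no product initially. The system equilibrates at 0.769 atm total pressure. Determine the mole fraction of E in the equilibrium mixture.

Basis: 1 mol C initially; let X = conversion of C. Extent ξ = X.
Mole table: n_E = 3.16 − X; n_C = 1 − X; n_D = 2X.
n_T stays at 4.16 (no change in mole number).
With p_i = (n_i/n_T)P, K = p_D^2 / (p_E p_C).
Setting this equal to 0.291 and taking the physical root (0 < X < 1) gives X = 0.361.
Then n_E = 2.8, n_T = 4.16, so y_E = 0.673.

y_E = 0.673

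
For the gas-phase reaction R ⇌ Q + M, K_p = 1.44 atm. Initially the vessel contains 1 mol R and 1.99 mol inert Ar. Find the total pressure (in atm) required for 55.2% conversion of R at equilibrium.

Take 1 mol R as basis and let X be its fractional conversion, so ξ = X.
Mole table: n_R = 1 − X; n_Q = X; n_M = X; n_I = 1.99 (inert).
Total moles n_T = 2.99 + X.
K_p = p_Q p_M / (p_R) with p_i = (n_i/n_T)·P.
At X = 0.552: the mole-fraction product g(X) = Π y_i^ν_i = 0.192. Since K_p = g(X)·P^{1}, P = (K_p/g)^(1/1) = (1.44/0.192)^(1/1) = 7.5 atm.

P = 7.5 atm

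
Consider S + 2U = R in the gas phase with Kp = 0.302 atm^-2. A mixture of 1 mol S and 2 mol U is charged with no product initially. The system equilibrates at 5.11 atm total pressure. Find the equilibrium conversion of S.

X = 0.605

Basis: 1 mol S initially; let X = conversion of S. Extent ξ = X.
At extent ξ: n_S = 1 − X; n_U = 2 − 2X; n_R = X.
n_T = Σnᵢ = 3 − 2X.
With p_i = (n_i/n_T)P, Kp = p_R / (p_S p_U^2).
Setting this equal to 0.302 atm^-2 and taking the physical root (0 < X < 1) gives X = 0.605.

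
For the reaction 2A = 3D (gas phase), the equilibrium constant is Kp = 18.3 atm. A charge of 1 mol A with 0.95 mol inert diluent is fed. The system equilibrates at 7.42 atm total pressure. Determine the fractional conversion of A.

X = 0.620

Basis: 1 mol A initially; let X = conversion of A. Extent ξ = 0.5X.
Moles: n_A = 1 − X; n_D = 1.5X; n_I = 0.95 (inert).
Total moles n_T = 1.95 + 0.5X.
Mole fractions y_i = n_i/n_T; Kp = p_D^3 / (p_A^2) with p_i = y_i·P.
Equating to 18.3 atm and solving on 0 < X < 1: X = 0.620.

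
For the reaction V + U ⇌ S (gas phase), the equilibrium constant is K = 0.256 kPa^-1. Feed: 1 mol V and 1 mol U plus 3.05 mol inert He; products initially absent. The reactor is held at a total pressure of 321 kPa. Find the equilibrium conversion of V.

Basis: 1 mol V initially; let X = conversion of V. Extent ξ = X.
At extent ξ: n_V = 1 − X; n_U = 1 − X; n_S = X; n_I = 3.05 (inert).
Total moles n_T = 5.05 − X.
y_i = n_i/n_T, p_i = y_i·P. K = p_S / (p_V p_U).
This yields a degree-2 equation in X; solving on (0,1), X = 0.797.

X = 0.797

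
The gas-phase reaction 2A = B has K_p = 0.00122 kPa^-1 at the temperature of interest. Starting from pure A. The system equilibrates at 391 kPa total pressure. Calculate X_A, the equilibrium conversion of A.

Take 1 mol A as basis and let X be its fractional conversion, so ξ = 0.5X.
Moles: n_A = 1 − X; n_B = 0.5X.
n_T = Σnᵢ = 1 − 0.5X.
Mole fractions y_i = n_i/n_T; K_p = p_B / (p_A^2) with p_i = y_i·P.
Substituting and setting equal to 0.00122 kPa^-1 gives a polynomial in X; the root in (0,1) is X = 0.414.

X = 0.414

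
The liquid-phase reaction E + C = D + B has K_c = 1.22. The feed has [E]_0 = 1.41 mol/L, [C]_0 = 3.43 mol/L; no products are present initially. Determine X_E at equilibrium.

X = 0.737

Let X = conversion of E; extent ξ = 1.41·X mol/L.
Concentrations: [E] = 1.41 − 1.41X; [C] = 3.43 − 1.41X; [D] = 1.41X; [B] = 1.41X.
K_c = [D] [B] / ([E] [C]).
Solving K_c = 1.22 for X ∈ (0,1): X = 0.737.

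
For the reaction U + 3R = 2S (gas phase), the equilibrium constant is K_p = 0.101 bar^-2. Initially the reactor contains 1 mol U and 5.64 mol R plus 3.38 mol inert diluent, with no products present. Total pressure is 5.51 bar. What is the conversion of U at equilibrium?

X = 0.538

Let X = conversion of U (basis 1 mol U); extent of reaction ξ = X.
Mole table: n_U = 1 − X; n_R = 5.64 − 3X; n_S = 2X; n_I = 3.38 (inert).
Summing: n_T = 10 − 2X.
y_i = n_i/n_T, p_i = y_i·P. K_p = p_S^2 / (p_U p_R^3).
Setting this equal to 0.101 bar^-2 and taking the physical root (0 < X < 1) gives X = 0.538.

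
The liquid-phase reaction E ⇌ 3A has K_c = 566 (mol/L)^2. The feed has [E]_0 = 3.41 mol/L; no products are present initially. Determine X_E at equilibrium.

X = 0.758

Let X = conversion of E; extent ξ = 3.41·X mol/L.
Concentrations: [E] = 3.41 − 3.41X; [A] = 10.2X.
K_c = [A]^3 / ([E]).
This equals 566 at X = 0.758 (the root in 0 < X < 1).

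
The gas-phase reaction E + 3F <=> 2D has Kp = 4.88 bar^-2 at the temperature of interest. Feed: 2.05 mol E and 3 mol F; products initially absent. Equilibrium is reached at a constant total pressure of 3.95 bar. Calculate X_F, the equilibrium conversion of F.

X = 0.776

Basis: 3 mol F initially; let X = conversion of F. Extent ξ = X.
Mole table: n_E = 2.05 − X; n_F = 3 − 3X; n_D = 2X.
n_T = Σnᵢ = 5.05 − 2X.
Mole fractions y_i = n_i/n_T; Kp = p_D^2 / (p_E p_F^3) with p_i = y_i·P.
Equating to 4.88 bar^-2 and solving on 0 < X < 1: X = 0.776.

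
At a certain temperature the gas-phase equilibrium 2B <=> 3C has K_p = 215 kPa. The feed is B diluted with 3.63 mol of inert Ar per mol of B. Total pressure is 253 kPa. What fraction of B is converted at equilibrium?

Let X = conversion of B (basis 1 mol B); extent of reaction ξ = 0.5X.
At extent ξ: n_B = 1 − X; n_C = 1.5X; n_I = 3.63 (inert).
n_T = Σnᵢ = 4.63 + 0.5X.
With p_i = (n_i/n_T)P, K_p = p_C^3 / (p_B^2).
Equating to 215 kPa and solving on 0 < X < 1: X = 0.592.

X = 0.592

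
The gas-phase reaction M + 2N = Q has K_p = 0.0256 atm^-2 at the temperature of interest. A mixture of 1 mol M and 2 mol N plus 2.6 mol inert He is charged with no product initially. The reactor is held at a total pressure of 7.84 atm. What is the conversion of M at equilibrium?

X = 0.141

Take 1 mol M as basis and let X be its fractional conversion, so ξ = X.
At extent ξ: n_M = 1 − X; n_N = 2 − 2X; n_Q = X; n_I = 2.6 (inert).
Total moles n_T = 5.6 − 2X.
With p_i = (n_i/n_T)P, K_p = p_Q / (p_M p_N^2).
Equating to 0.0256 atm^-2 and solving on 0 < X < 1: X = 0.141.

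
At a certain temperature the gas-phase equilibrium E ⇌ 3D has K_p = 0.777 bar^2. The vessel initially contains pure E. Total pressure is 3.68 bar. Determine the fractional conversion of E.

X = 0.145

Take 1 mol E as basis and let X be its fractional conversion, so ξ = X.
At extent ξ: n_E = 1 − X; n_D = 3X.
Total moles n_T = 1 + 2X.
Mole fractions y_i = n_i/n_T; K_p = p_D^3 / (p_E) with p_i = y_i·P.
Substituting and setting equal to 0.777 bar^2 gives a polynomial in X; the root in (0,1) is X = 0.145.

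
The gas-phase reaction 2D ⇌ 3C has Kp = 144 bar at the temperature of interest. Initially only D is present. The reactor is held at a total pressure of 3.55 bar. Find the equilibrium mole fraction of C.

y_C = 0.872

Basis: 1 mol D initially; let X = conversion of D. Extent ξ = 0.5X.
Mole table: n_D = 1 − X; n_C = 1.5X.
n_T = Σnᵢ = 1 + 0.5X.
Mole fractions y_i = n_i/n_T; Kp = p_C^3 / (p_D^2) with p_i = y_i·P.
Substituting and setting equal to 144 bar gives a polynomial in X; the root in (0,1) is X = 0.820.
Then n_C = 1.23, n_T = 1.41, so y_C = 0.872.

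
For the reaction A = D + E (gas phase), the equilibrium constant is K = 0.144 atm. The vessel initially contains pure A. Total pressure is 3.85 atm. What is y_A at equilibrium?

Take 1 mol A as basis and let X be its fractional conversion, so ξ = X.
Species balance: n_A = 1 − X; n_D = X; n_E = X.
n_T = Σnᵢ = 1 + X.
With p_i = (n_i/n_T)P, K = p_D p_E / (p_A).
Equating to 0.144 atm and solving on 0 < X < 1: X = 0.190.
Then n_A = 0.81, n_T = 1.19, so y_A = 0.681.

y_A = 0.681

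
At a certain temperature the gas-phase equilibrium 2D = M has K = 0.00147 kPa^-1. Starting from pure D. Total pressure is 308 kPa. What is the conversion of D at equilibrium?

Take 1 mol D as basis and let X be its fractional conversion, so ξ = 0.5X.
Species balance: n_D = 1 − X; n_M = 0.5X.
n_T = Σnᵢ = 1 − 0.5X.
With p_i = (n_i/n_T)P, K = p_M / (p_D^2).
This yields a degree-2 equation in X; solving on (0,1), X = 0.404.

X = 0.404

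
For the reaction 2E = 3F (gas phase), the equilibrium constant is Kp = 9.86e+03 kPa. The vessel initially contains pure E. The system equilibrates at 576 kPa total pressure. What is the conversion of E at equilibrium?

X = 0.753

Basis: 1 mol E initially; let X = conversion of E. Extent ξ = 0.5X.
Moles: n_E = 1 − X; n_F = 1.5X.
n_T = Σnᵢ = 1 + 0.5X.
With p_i = (n_i/n_T)P, Kp = p_F^3 / (p_E^2).
This yields a degree-3 equation in X; solving on (0,1), X = 0.753.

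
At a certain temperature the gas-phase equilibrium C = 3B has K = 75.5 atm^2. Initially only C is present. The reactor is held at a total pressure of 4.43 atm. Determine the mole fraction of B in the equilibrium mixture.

y_B = 0.844

Take 1 mol C as basis and let X be its fractional conversion, so ξ = X.
At extent ξ: n_C = 1 − X; n_B = 3X.
Total moles n_T = 1 + 2X.
Mole fractions y_i = n_i/n_T; K = p_B^3 / (p_C) with p_i = y_i·P.
Setting this equal to 75.5 atm^2 and taking the physical root (0 < X < 1) gives X = 0.643.
Then n_B = 1.93, n_T = 2.29, so y_B = 0.844.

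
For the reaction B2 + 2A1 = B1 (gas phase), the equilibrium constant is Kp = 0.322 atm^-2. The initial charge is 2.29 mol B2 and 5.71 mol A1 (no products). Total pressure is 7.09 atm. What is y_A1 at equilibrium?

y_A1 = 0.479

Basis: 2.29 mol B2 initially; let X = conversion of B2. Extent ξ = 2.29X.
At extent ξ: n_B2 = 2.29 − 2.29X; n_A1 = 5.71 − 4.58X; n_B1 = 2.29X.
Summing: n_T = 8 − 4.58X.
Mole fractions y_i = n_i/n_T; Kp = p_B1 / (p_B2 p_A1^2) with p_i = y_i·P.
Substituting and setting equal to 0.322 atm^-2 gives a polynomial in X; the root in (0,1) is X = 0.788.
Then n_A1 = 2.1, n_T = 4.39, so y_A1 = 0.479.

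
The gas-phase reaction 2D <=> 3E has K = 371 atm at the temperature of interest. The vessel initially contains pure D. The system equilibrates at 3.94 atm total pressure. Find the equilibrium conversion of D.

X = 0.871

Take 1 mol D as basis and let X be its fractional conversion, so ξ = 0.5X.
Mole table: n_D = 1 − X; n_E = 1.5X.
Total moles n_T = 1 + 0.5X.
With p_i = (n_i/n_T)P, K = p_E^3 / (p_D^2).
Substituting and setting equal to 371 atm gives a polynomial in X; the root in (0,1) is X = 0.871.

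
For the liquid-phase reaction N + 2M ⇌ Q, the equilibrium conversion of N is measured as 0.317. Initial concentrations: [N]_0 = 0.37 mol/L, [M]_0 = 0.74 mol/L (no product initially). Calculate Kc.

Kc = 1.82 (mol/L)^-2

Let X = conversion of N.
Concentrations: [N] = 0.37 − 0.37X; [M] = 0.74 − 0.74X; [Q] = 0.37X.
At X = 0.317: [N] = 0.253, [M] = 0.505, [Q] = 0.117.
Kc = [Q] / ([N] [M]^2) = 1.82 (mol/L)^-2.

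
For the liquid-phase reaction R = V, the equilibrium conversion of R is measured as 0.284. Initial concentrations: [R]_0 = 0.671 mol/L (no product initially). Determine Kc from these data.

Kc = 0.397

Let X = conversion of R.
Concentrations: [R] = 0.671 − 0.671X; [V] = 0.671X.
At X = 0.284: [R] = 0.48, [V] = 0.191.
Kc = [V] / ([R]) = 0.397.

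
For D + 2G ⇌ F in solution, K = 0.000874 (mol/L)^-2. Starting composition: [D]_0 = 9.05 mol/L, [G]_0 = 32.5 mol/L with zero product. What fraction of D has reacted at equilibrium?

X = 0.368

Let X = conversion of D; extent ξ = 9.05·X mol/L.
Concentrations: [D] = 9.05 − 9.05X; [G] = 32.5 − 18.1X; [F] = 9.05X.
K = [F] / ([D] [G]^2).
Setting equal to 0.000874 and solving for X on (0,1) gives X = 0.368.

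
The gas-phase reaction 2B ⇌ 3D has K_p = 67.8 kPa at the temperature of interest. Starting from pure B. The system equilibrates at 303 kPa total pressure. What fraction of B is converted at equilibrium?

Basis: 1 mol B initially; let X = conversion of B. Extent ξ = 0.5X.
Moles: n_B = 1 − X; n_D = 1.5X.
Total moles n_T = 1 + 0.5X.
With p_i = (n_i/n_T)P, K_p = p_D^3 / (p_B^2).
Substituting and setting equal to 67.8 kPa gives a polynomial in X; the root in (0,1) is X = 0.327.

X = 0.327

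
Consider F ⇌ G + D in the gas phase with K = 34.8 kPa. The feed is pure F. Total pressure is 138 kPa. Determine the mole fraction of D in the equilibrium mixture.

y_D = 0.310

Take 1 mol F as basis and let X be its fractional conversion, so ξ = X.
At extent ξ: n_F = 1 − X; n_G = X; n_D = X.
Summing: n_T = 1 + X.
Mole fractions y_i = n_i/n_T; K = p_G p_D / (p_F) with p_i = y_i·P.
This yields a degree-2 equation in X; solving on (0,1), X = 0.449.
Then n_D = 0.449, n_T = 1.45, so y_D = 0.310.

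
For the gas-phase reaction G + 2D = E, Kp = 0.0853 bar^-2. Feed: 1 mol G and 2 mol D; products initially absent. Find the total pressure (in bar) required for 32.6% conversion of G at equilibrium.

P = 4.15 bar

Let X = conversion of G (basis 1 mol G); extent of reaction ξ = X.
Mole table: n_G = 1 − X; n_D = 2 − 2X; n_E = X.
Summing: n_T = 3 − 2X.
Kp = p_E / (p_G p_D^2) with p_i = (n_i/n_T)·P.
At X = 0.326: the mole-fraction product g(X) = Π y_i^ν_i = 1.467. Since Kp = g(X)·P^{-2}, P = (g/Kp)^(1/2) = (1.467/0.0853)^(1/2) = 4.15 bar.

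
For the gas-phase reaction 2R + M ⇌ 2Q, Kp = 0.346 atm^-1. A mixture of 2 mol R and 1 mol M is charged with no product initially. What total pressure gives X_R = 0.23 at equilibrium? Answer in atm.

P = 0.928 atm

Take 2 mol R as basis and let X be its fractional conversion, so ξ = X.
Moles: n_R = 2 − 2X; n_M = 1 − X; n_Q = 2X.
Summing: n_T = 3 − X.
Kp = p_Q^2 / (p_R^2 p_M) with p_i = (n_i/n_T)·P.
At X = 0.23: the mole-fraction product g(X) = Π y_i^ν_i = 0.321. Since Kp = g(X)·P^{-1}, P = (g/Kp)^(1/1) = (0.321/0.346)^(1/1) = 0.928 atm.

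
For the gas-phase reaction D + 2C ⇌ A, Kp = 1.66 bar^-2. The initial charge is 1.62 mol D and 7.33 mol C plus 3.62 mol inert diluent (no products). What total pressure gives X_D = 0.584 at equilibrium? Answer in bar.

P = 1.81 bar

Basis: 1.62 mol D initially; let X = conversion of D. Extent ξ = 1.62X.
Moles: n_D = 1.62 − 1.62X; n_C = 7.33 − 3.24X; n_A = 1.62X; n_I = 3.62 (inert).
n_T = Σnᵢ = 12.6 − 3.24X.
Kp = p_A / (p_D p_C^2) with p_i = (n_i/n_T)·P.
At X = 0.584: the mole-fraction product g(X) = Π y_i^ν_i = 5.413. Since Kp = g(X)·P^{-2}, P = (g/Kp)^(1/2) = (5.413/1.66)^(1/2) = 1.81 bar.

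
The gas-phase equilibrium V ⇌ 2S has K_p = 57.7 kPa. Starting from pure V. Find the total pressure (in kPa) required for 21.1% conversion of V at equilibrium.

P = 310 kPa

Take 1 mol V as basis and let X be its fractional conversion, so ξ = X.
Moles: n_V = 1 − X; n_S = 2X.
Total moles n_T = 1 + X.
K_p = p_S^2 / (p_V) with p_i = (n_i/n_T)·P.
At X = 0.211: the mole-fraction product g(X) = Π y_i^ν_i = 0.1864. Since K_p = g(X)·P^{1}, P = (K_p/g)^(1/1) = (57.7/0.1864)^(1/1) = 310 kPa.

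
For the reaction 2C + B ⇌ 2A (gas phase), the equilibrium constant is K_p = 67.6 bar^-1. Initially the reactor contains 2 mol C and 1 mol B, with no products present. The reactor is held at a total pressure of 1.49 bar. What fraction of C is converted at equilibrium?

Let X = conversion of C (basis 2 mol C); extent of reaction ξ = X.
Mole table: n_C = 2 − 2X; n_B = 1 − X; n_A = 2X.
Total moles n_T = 3 − X.
y_i = n_i/n_T, p_i = y_i·P. K_p = p_A^2 / (p_C^2 p_B).
This yields a degree-3 equation in X; solving on (0,1), X = 0.765.

X = 0.765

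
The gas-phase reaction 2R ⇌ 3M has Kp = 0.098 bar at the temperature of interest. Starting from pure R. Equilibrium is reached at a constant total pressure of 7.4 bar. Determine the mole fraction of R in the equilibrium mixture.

y_R = 0.797

Basis: 1 mol R initially; let X = conversion of R. Extent ξ = 0.5X.
At extent ξ: n_R = 1 − X; n_M = 1.5X.
n_T = Σnᵢ = 1 + 0.5X.
y_i = n_i/n_T, p_i = y_i·P. Kp = p_M^3 / (p_R^2).
Equating to 0.098 bar and solving on 0 < X < 1: X = 0.145.
Then n_R = 0.855, n_T = 1.07, so y_R = 0.797.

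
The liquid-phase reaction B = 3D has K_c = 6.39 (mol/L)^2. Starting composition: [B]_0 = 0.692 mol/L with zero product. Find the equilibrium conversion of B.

X = 0.588

Let X = conversion of B; extent ξ = 0.692·X mol/L.
Concentrations: [B] = 0.692 − 0.692X; [D] = 2.08X.
K_c = [D]^3 / ([B]).
Setting equal to 6.39 and solving for X on (0,1) gives X = 0.588.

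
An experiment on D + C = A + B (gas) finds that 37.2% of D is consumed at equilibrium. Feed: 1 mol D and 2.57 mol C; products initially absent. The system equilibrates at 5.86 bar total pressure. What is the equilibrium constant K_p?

K_p = 0.1

Basis: 1 mol D initially; let X = conversion of D. Extent ξ = X.
Species balance: n_D = 1 − X; n_C = 2.57 − X; n_A = X; n_B = X.
Total moles n_T = 3.57 (Δν = 0, constant).
At X = 0.372: n_D = 0.628, n_C = 2.2, n_A = 0.372, n_B = 0.372, n_T = 3.57.
p_i = (n_i/n_T)·P. K_p = p_A p_B / (p_D p_C) = 0.1.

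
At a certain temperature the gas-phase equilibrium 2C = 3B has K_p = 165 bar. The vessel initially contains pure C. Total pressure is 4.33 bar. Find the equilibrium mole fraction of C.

Let X = conversion of C (basis 1 mol C); extent of reaction ξ = 0.5X.
At extent ξ: n_C = 1 − X; n_B = 1.5X.
Total moles n_T = 1 + 0.5X.
Mole fractions y_i = n_i/n_T; K_p = p_B^3 / (p_C^2) with p_i = y_i·P.
This yields a degree-3 equation in X; solving on (0,1), X = 0.815.
Then n_C = 0.185, n_T = 1.41, so y_C = 0.131.

y_C = 0.131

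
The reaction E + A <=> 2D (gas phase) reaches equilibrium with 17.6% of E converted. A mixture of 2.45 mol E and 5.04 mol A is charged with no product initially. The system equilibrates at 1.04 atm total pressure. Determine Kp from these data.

Kp = 0.0799

Basis: 2.45 mol E initially; let X = conversion of E. Extent ξ = 2.45X.
At extent ξ: n_E = 2.45 − 2.45X; n_A = 5.04 − 2.45X; n_D = 4.9X.
Total moles n_T = 7.49 (Δν = 0, constant).
At X = 0.176: n_E = 2.02, n_A = 4.61, n_D = 0.862, n_T = 7.49.
p_i = (n_i/n_T)·P. Kp = p_D^2 / (p_E p_A) = 0.0799.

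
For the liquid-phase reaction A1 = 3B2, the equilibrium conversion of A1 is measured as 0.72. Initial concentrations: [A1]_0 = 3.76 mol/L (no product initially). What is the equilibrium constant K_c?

Let X = conversion of A1.
Concentrations: [A1] = 3.76 − 3.76X; [B2] = 11.3X.
At X = 0.72: [A1] = 1.05, [B2] = 8.12.
K_c = [B2]^3 / ([A1]) = 509 (mol/L)^2.

K_c = 509 (mol/L)^2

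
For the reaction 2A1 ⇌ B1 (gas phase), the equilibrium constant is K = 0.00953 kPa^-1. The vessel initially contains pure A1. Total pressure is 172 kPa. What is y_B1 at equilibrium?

y_B1 = 0.467

Let X = conversion of A1 (basis 1 mol A1); extent of reaction ξ = 0.5X.
At extent ξ: n_A1 = 1 − X; n_B1 = 0.5X.
Total moles n_T = 1 − 0.5X.
Mole fractions y_i = n_i/n_T; K = p_B1 / (p_A1^2) with p_i = y_i·P.
This yields a degree-2 equation in X; solving on (0,1), X = 0.636.
Then n_B1 = 0.318, n_T = 0.682, so y_B1 = 0.467.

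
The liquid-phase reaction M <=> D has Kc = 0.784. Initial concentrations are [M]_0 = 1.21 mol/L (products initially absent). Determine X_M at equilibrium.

Let X = conversion of M; extent ξ = 1.21·X mol/L.
Concentrations: [M] = 1.21 − 1.21X; [D] = 1.21X.
Kc = [D] / ([M]).
Setting equal to 0.784 and solving for X on (0,1) gives X = 0.439.

X = 0.439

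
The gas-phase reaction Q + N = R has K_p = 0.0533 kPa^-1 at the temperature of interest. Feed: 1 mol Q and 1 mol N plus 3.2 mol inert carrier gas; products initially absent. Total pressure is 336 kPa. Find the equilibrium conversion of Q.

Take 1 mol Q as basis and let X be its fractional conversion, so ξ = X.
Mole table: n_Q = 1 − X; n_N = 1 − X; n_R = X; n_I = 3.2 (inert).
Summing: n_T = 5.2 − X.
With p_i = (n_i/n_T)P, K_p = p_R / (p_Q p_N).
This yields a degree-2 equation in X; solving on (0,1), X = 0.606.

X = 0.606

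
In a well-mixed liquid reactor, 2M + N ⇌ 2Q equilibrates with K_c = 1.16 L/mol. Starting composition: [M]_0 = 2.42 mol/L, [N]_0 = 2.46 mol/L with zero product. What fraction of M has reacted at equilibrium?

X = 0.588

Let X = conversion of M; extent ξ = 2.42X/2 mol/L.
Concentrations: [M] = 2.42 − 2.42X; [N] = 2.46 − 1.21X; [Q] = 2.42X.
K_c = [Q]^2 / ([M]^2 [N]).
Setting equal to 1.16 and solving for X on (0,1) gives X = 0.588.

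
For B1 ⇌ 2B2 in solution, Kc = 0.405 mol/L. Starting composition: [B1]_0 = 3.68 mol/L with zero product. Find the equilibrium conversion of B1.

X = 0.153

Let X = conversion of B1; extent ξ = 3.68·X mol/L.
Concentrations: [B1] = 3.68 − 3.68X; [B2] = 7.36X.
Kc = [B2]^2 / ([B1]).
Solving Kc = 0.405 for X ∈ (0,1): X = 0.153.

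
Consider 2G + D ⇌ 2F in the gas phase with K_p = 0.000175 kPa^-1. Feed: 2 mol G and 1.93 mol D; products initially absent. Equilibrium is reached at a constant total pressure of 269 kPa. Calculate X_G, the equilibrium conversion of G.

Basis: 2 mol G initially; let X = conversion of G. Extent ξ = X.
At extent ξ: n_G = 2 − 2X; n_D = 1.93 − X; n_F = 2X.
n_T = Σnᵢ = 3.93 − X.
Mole fractions y_i = n_i/n_T; K_p = p_F^2 / (p_G^2 p_D) with p_i = y_i·P.
Equating to 0.000175 kPa^-1 and solving on 0 < X < 1: X = 0.130.

X = 0.130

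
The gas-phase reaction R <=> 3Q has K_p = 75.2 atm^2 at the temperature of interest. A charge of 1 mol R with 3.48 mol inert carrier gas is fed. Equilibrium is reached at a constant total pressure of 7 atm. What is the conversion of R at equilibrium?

X = 0.775

Let X = conversion of R (basis 1 mol R); extent of reaction ξ = X.
Moles: n_R = 1 − X; n_Q = 3X; n_I = 3.48 (inert).
Total moles n_T = 4.48 + 2X.
y_i = n_i/n_T, p_i = y_i·P. K_p = p_Q^3 / (p_R).
This yields a degree-3 equation in X; solving on (0,1), X = 0.775.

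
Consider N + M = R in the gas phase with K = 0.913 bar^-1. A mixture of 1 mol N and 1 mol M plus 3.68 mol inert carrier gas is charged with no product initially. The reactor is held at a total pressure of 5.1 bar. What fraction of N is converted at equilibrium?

X = 0.359

Let X = conversion of N (basis 1 mol N); extent of reaction ξ = X.
Mole table: n_N = 1 − X; n_M = 1 − X; n_R = X; n_I = 3.68 (inert).
n_T = Σnᵢ = 5.68 − X.
With p_i = (n_i/n_T)P, K = p_R / (p_N p_M).
Setting this equal to 0.913 bar^-1 and taking the physical root (0 < X < 1) gives X = 0.359.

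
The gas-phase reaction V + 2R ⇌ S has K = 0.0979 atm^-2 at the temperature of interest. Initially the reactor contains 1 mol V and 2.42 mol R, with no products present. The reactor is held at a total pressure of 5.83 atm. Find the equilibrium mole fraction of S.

y_S = 0.222

Take 1 mol V as basis and let X be its fractional conversion, so ξ = X.
Species balance: n_V = 1 − X; n_R = 2.42 − 2X; n_S = X.
Total moles n_T = 3.42 − 2X.
Mole fractions y_i = n_i/n_T; K = p_S / (p_V p_R^2) with p_i = y_i·P.
Equating to 0.0979 atm^-2 and solving on 0 < X < 1: X = 0.526.
Then n_S = 0.526, n_T = 2.37, so y_S = 0.222.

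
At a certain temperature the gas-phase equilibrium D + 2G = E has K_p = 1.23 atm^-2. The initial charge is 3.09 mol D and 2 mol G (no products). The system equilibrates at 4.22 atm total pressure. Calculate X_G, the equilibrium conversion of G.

Basis: 2 mol G initially; let X = conversion of G. Extent ξ = X.
Moles: n_D = 3.09 − X; n_G = 2 − 2X; n_E = X.
Summing: n_T = 5.09 − 2X.
With p_i = (n_i/n_T)P, K_p = p_E / (p_D p_G^2).
Equating to 1.23 atm^-2 and solving on 0 < X < 1: X = 0.781.

X = 0.781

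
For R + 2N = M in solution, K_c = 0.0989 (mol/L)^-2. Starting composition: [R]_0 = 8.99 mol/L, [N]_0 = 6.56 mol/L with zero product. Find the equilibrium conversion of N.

X = 0.713

Let X = conversion of N; extent ξ = 6.56X/2 mol/L.
Concentrations: [R] = 8.99 − 3.28X; [N] = 6.56 − 6.56X; [M] = 3.28X.
K_c = [M] / ([R] [N]^2).
Equating to 0.0989 (mol/L)^-2: the physical root is X = 0.713.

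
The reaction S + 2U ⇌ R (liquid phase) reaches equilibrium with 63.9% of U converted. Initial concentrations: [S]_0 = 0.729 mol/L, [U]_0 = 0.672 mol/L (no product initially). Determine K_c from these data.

K_c = 7.09 (mol/L)^-2

Let X = conversion of U.
Concentrations: [S] = 0.729 − 0.336X; [U] = 0.672 − 0.672X; [R] = 0.336X.
At X = 0.639: [S] = 0.514, [U] = 0.243, [R] = 0.215.
K_c = [R] / ([S] [U]^2) = 7.09 (mol/L)^-2.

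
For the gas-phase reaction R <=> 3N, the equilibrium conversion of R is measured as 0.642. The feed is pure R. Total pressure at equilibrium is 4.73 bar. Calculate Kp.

Take 1 mol R as basis and let X be its fractional conversion, so ξ = X.
At extent ξ: n_R = 1 − X; n_N = 3X.
Total moles n_T = 1 + 2X.
At X = 0.642: n_R = 0.358, n_N = 1.93, n_T = 2.28.
p_i = (n_i/n_T)·P. Kp = p_N^3 / (p_R) = 85.6 bar^2.

Kp = 85.6 bar^2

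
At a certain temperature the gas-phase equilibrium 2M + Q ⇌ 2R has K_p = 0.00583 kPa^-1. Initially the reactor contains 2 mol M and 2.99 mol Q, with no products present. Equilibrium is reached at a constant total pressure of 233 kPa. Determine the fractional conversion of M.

Basis: 2 mol M initially; let X = conversion of M. Extent ξ = X.
Mole table: n_M = 2 − 2X; n_Q = 2.99 − X; n_R = 2X.
Total moles n_T = 4.99 − X.
Mole fractions y_i = n_i/n_T; K_p = p_R^2 / (p_M^2 p_Q) with p_i = y_i·P.
Equating to 0.00583 kPa^-1 and solving on 0 < X < 1: X = 0.465.

X = 0.465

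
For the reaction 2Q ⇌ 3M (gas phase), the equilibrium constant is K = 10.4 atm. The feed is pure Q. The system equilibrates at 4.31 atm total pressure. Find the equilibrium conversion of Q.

Basis: 1 mol Q initially; let X = conversion of Q. Extent ξ = 0.5X.
Moles: n_Q = 1 − X; n_M = 1.5X.
Summing: n_T = 1 + 0.5X.
y_i = n_i/n_T, p_i = y_i·P. K = p_M^3 / (p_Q^2).
Setting this equal to 10.4 atm and taking the physical root (0 < X < 1) gives X = 0.561.

X = 0.561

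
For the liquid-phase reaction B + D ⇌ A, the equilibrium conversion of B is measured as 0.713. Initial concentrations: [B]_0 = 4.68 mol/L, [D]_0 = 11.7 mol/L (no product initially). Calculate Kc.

Kc = 0.297 L/mol

Let X = conversion of B.
Concentrations: [B] = 4.68 − 4.68X; [D] = 11.7 − 4.68X; [A] = 4.68X.
At X = 0.713: [B] = 1.34, [D] = 8.36, [A] = 3.34.
Kc = [A] / ([B] [D]) = 0.297 L/mol.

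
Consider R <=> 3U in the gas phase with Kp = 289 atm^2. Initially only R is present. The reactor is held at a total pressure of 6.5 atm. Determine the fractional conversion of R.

X = 0.740

Basis: 1 mol R initially; let X = conversion of R. Extent ξ = X.
Mole table: n_R = 1 − X; n_U = 3X.
Summing: n_T = 1 + 2X.
y_i = n_i/n_T, p_i = y_i·P. Kp = p_U^3 / (p_R).
Substituting and setting equal to 289 atm^2 gives a polynomial in X; the root in (0,1) is X = 0.740.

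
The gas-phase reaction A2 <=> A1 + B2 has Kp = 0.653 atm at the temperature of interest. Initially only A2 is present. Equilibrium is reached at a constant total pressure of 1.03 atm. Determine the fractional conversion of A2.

Let X = conversion of A2 (basis 1 mol A2); extent of reaction ξ = X.
Mole table: n_A2 = 1 − X; n_A1 = X; n_B2 = X.
Summing: n_T = 1 + X.
Mole fractions y_i = n_i/n_T; Kp = p_A1 p_B2 / (p_A2) with p_i = y_i·P.
Equating to 0.653 atm and solving on 0 < X < 1: X = 0.623.

X = 0.623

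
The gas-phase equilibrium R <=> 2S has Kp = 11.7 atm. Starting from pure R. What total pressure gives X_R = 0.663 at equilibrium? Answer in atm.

Take 1 mol R as basis and let X be its fractional conversion, so ξ = X.
At extent ξ: n_R = 1 − X; n_S = 2X.
Summing: n_T = 1 + X.
Kp = p_S^2 / (p_R) with p_i = (n_i/n_T)·P.
At X = 0.663: the mole-fraction product g(X) = Π y_i^ν_i = 3.137. Since Kp = g(X)·P^{1}, P = (Kp/g)^(1/1) = (11.7/3.137)^(1/1) = 3.73 atm.

P = 3.73 atm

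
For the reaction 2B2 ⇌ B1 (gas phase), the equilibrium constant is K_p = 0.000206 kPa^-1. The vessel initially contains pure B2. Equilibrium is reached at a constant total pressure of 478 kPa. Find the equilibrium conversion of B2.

X = 0.153

Basis: 1 mol B2 initially; let X = conversion of B2. Extent ξ = 0.5X.
Moles: n_B2 = 1 − X; n_B1 = 0.5X.
n_T = Σnᵢ = 1 − 0.5X.
With p_i = (n_i/n_T)P, K_p = p_B1 / (p_B2^2).
This yields a degree-2 equation in X; solving on (0,1), X = 0.153.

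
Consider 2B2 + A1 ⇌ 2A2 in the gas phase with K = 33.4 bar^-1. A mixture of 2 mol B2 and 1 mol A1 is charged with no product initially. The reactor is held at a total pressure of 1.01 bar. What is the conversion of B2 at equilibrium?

Let X = conversion of B2 (basis 2 mol B2); extent of reaction ξ = X.
Moles: n_B2 = 2 − 2X; n_A1 = 1 − X; n_A2 = 2X.
Total moles n_T = 3 − X.
With p_i = (n_i/n_T)P, K = p_A2^2 / (p_B2^2 p_A1).
Equating to 33.4 bar^-1 and solving on 0 < X < 1: X = 0.683.

X = 0.683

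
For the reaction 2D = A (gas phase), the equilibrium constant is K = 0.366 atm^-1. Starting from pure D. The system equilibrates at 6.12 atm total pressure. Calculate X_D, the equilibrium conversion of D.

X = 0.683

Take 1 mol D as basis and let X be its fractional conversion, so ξ = 0.5X.
Mole table: n_D = 1 − X; n_A = 0.5X.
n_T = Σnᵢ = 1 − 0.5X.
Mole fractions y_i = n_i/n_T; K = p_A / (p_D^2) with p_i = y_i·P.
Equating to 0.366 atm^-1 and solving on 0 < X < 1: X = 0.683.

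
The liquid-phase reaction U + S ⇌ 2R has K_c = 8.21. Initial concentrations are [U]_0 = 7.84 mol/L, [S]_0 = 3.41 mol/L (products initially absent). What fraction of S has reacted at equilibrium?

X = 0.795

Let X = conversion of S; extent ξ = 3.41·X mol/L.
Concentrations: [U] = 7.84 − 3.41X; [S] = 3.41 − 3.41X; [R] = 6.82X.
K_c = [R]^2 / ([U] [S]).
This equals 8.21 at X = 0.795 (the root in 0 < X < 1).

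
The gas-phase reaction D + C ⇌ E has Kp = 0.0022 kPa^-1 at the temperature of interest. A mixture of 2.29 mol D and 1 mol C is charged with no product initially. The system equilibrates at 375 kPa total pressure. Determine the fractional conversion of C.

X = 0.352

Basis: 1 mol C initially; let X = conversion of C. Extent ξ = X.
Species balance: n_D = 2.29 − X; n_C = 1 − X; n_E = X.
Summing: n_T = 3.29 − X.
y_i = n_i/n_T, p_i = y_i·P. Kp = p_E / (p_D p_C).
Equating to 0.0022 kPa^-1 and solving on 0 < X < 1: X = 0.352.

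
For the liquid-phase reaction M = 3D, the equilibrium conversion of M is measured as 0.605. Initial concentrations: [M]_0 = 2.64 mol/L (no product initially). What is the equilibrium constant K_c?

K_c = 105 (mol/L)^2

Let X = conversion of M.
Concentrations: [M] = 2.64 − 2.64X; [D] = 7.92X.
At X = 0.605: [M] = 1.04, [D] = 4.79.
K_c = [D]^3 / ([M]) = 105 (mol/L)^2.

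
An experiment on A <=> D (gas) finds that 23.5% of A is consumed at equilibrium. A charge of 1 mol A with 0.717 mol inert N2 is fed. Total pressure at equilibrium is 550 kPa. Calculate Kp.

Kp = 0.307

Basis: 1 mol A initially; let X = conversion of A. Extent ξ = X.
Species balance: n_A = 1 − X; n_D = X; n_I = 0.717 (inert).
n_T stays at 1.72 (no change in mole number).
At X = 0.235: n_A = 0.765, n_D = 0.235, n_T = 1.72.
p_i = (n_i/n_T)·P. Kp = p_D / (p_A) = 0.307.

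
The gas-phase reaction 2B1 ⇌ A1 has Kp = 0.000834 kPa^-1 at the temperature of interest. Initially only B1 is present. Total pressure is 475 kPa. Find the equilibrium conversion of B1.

X = 0.378

Let X = conversion of B1 (basis 1 mol B1); extent of reaction ξ = 0.5X.
Mole table: n_B1 = 1 − X; n_A1 = 0.5X.
n_T = Σnᵢ = 1 − 0.5X.
Mole fractions y_i = n_i/n_T; Kp = p_A1 / (p_B1^2) with p_i = y_i·P.
Equating to 0.000834 kPa^-1 and solving on 0 < X < 1: X = 0.378.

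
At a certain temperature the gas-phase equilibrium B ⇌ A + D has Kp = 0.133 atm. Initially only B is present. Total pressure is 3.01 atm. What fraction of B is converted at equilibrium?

Take 1 mol B as basis and let X be its fractional conversion, so ξ = X.
Species balance: n_B = 1 − X; n_A = X; n_D = X.
Total moles n_T = 1 + X.
With p_i = (n_i/n_T)P, Kp = p_A p_D / (p_B).
This yields a degree-2 equation in X; solving on (0,1), X = 0.206.

X = 0.206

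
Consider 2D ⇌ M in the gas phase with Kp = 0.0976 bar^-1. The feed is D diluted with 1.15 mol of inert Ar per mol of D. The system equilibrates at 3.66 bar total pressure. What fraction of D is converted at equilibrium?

X = 0.215

Let X = conversion of D (basis 1 mol D); extent of reaction ξ = 0.5X.
Species balance: n_D = 1 − X; n_M = 0.5X; n_I = 1.15 (inert).
n_T = Σnᵢ = 2.15 − 0.5X.
With p_i = (n_i/n_T)P, Kp = p_M / (p_D^2).
Setting this equal to 0.0976 bar^-1 and taking the physical root (0 < X < 1) gives X = 0.215.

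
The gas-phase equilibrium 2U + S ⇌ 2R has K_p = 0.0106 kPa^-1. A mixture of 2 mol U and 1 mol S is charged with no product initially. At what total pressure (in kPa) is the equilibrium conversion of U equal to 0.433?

P = 249 kPa

Basis: 2 mol U initially; let X = conversion of U. Extent ξ = X.
Mole table: n_U = 2 − 2X; n_S = 1 − X; n_R = 2X.
Summing: n_T = 3 − X.
K_p = p_R^2 / (p_U^2 p_S) with p_i = (n_i/n_T)·P.
At X = 0.433: the mole-fraction product g(X) = Π y_i^ν_i = 2.64. Since K_p = g(X)·P^{-1}, P = (g/K_p)^(1/1) = (2.64/0.0106)^(1/1) = 249 kPa.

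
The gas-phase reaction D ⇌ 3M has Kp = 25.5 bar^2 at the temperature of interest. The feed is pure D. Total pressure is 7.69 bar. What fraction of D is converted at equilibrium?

Let X = conversion of D (basis 1 mol D); extent of reaction ξ = X.
At extent ξ: n_D = 1 − X; n_M = 3X.
n_T = Σnᵢ = 1 + 2X.
Mole fractions y_i = n_i/n_T; Kp = p_M^3 / (p_D) with p_i = y_i·P.
Substituting and setting equal to 25.5 bar^2 gives a polynomial in X; the root in (0,1) is X = 0.307.

X = 0.307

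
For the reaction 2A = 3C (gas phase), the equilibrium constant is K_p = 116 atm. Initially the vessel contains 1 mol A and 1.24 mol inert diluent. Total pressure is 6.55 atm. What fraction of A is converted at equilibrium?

X = 0.806

Let X = conversion of A (basis 1 mol A); extent of reaction ξ = 0.5X.
Species balance: n_A = 1 − X; n_C = 1.5X; n_I = 1.24 (inert).
Summing: n_T = 2.24 + 0.5X.
With p_i = (n_i/n_T)P, K_p = p_C^3 / (p_A^2).
Setting this equal to 116 atm and taking the physical root (0 < X < 1) gives X = 0.806.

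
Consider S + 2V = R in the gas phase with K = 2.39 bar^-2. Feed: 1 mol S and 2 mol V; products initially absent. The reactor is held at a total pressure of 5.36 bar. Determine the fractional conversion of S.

Basis: 1 mol S initially; let X = conversion of S. Extent ξ = X.
Species balance: n_S = 1 − X; n_V = 2 − 2X; n_R = X.
Summing: n_T = 3 − 2X.
Mole fractions y_i = n_i/n_T; K = p_R / (p_S p_V^2) with p_i = y_i·P.
Setting this equal to 2.39 bar^-2 and taking the physical root (0 < X < 1) gives X = 0.824.

X = 0.824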